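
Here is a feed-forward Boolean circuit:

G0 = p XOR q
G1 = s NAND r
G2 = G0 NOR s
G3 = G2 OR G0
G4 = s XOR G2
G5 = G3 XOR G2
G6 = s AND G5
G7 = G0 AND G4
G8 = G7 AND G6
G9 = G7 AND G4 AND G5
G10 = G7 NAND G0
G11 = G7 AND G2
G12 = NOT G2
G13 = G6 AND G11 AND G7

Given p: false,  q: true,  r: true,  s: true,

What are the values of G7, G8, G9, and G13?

G7 = true; G8 = true; G9 = true; G13 = false

G0 = p XOR q = false XOR true = true
G2 = G0 NOR s = true NOR true = false
G3 = G2 OR G0 = false OR true = true
G4 = s XOR G2 = true XOR false = true
G5 = G3 XOR G2 = true XOR false = true
G6 = s AND G5 = true AND true = true
G7 = G0 AND G4 = true AND true = true
G8 = G7 AND G6 = true AND true = true
G9 = G7 AND G4 AND G5 = true AND true AND true = true
G11 = G7 AND G2 = true AND false = false
G13 = G6 AND G11 AND G7 = true AND false AND true = false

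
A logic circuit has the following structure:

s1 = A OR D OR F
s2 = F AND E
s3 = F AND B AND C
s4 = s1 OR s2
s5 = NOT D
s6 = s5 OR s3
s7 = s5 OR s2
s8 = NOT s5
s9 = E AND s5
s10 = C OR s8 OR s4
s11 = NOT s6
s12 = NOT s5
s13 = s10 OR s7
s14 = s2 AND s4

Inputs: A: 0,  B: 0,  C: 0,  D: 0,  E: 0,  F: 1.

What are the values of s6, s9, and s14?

s6 = 1, s9 = 0, s14 = 0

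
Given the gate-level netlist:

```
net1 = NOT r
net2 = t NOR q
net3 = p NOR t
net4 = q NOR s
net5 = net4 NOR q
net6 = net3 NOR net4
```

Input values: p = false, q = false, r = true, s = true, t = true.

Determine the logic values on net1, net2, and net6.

net1 = NOT r = NOT true = false
net2 = t NOR q = true NOR false = false
net3 = p NOR t = false NOR true = false
net4 = q NOR s = false NOR true = false
net6 = net3 NOR net4 = false NOR false = true

net1 = false; net2 = false; net6 = true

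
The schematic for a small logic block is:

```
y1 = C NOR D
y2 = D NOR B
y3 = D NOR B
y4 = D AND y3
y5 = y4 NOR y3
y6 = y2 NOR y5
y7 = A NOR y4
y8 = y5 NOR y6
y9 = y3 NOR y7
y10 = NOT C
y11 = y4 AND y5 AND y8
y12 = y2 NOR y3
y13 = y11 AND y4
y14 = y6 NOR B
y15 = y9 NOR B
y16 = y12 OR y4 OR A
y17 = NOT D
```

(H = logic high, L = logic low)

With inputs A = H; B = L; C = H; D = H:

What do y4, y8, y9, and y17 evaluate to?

y4 = L  y8 = L  y9 = H  y17 = L

y2 = D NOR B = H NOR L = L
y3 = D NOR B = H NOR L = L
y4 = D AND y3 = H AND L = L
y5 = y4 NOR y3 = L NOR L = H
y6 = y2 NOR y5 = L NOR H = L
y7 = A NOR y4 = H NOR L = L
y8 = y5 NOR y6 = H NOR L = L
y9 = y3 NOR y7 = L NOR L = H
y17 = NOT D = NOT H = L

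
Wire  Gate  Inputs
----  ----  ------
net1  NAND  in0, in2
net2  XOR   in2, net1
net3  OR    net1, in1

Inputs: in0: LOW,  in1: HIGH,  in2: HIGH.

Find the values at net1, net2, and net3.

net1 = in0 NAND in2 = LOW NAND HIGH = HIGH
net2 = in2 XOR net1 = HIGH XOR HIGH = LOW
net3 = net1 OR in1 = HIGH OR HIGH = HIGH

net1 = HIGH, net2 = LOW, net3 = HIGH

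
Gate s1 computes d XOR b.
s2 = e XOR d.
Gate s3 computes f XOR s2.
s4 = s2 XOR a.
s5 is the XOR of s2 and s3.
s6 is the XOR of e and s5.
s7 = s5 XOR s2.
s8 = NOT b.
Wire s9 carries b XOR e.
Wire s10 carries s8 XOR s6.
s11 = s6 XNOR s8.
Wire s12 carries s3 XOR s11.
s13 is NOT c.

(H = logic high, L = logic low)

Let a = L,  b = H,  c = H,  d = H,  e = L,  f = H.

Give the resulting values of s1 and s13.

s1 = d XOR b = H XOR H = L
s13 = NOT c = NOT H = L

s1 = L, s13 = L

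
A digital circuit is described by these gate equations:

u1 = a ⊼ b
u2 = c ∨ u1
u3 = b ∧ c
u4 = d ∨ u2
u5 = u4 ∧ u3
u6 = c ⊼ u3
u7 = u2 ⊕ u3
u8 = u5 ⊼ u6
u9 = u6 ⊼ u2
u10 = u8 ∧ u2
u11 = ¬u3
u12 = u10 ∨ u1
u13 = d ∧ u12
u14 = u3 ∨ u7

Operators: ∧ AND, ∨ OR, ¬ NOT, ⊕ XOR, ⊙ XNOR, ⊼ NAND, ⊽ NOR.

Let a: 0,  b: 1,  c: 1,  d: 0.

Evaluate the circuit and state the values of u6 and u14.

u6 = 0, u14 = 1

u1 = a NAND b = 0 NAND 1 = 1
u2 = c OR u1 = 1 OR 1 = 1
u3 = b AND c = 1 AND 1 = 1
u6 = c NAND u3 = 1 NAND 1 = 0
u7 = u2 XOR u3 = 1 XOR 1 = 0
u14 = u3 OR u7 = 1 OR 0 = 1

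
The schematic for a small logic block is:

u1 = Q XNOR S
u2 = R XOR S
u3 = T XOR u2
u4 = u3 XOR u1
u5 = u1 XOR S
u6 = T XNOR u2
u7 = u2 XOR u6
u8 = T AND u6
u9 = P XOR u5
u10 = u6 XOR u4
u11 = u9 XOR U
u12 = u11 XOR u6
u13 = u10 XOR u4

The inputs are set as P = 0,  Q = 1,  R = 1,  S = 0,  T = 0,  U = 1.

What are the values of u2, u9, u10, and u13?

u2 = 1  u9 = 0  u10 = 1  u13 = 0

u1 = Q XNOR S = 1 XNOR 0 = 0
u2 = R XOR S = 1 XOR 0 = 1
u3 = T XOR u2 = 0 XOR 1 = 1
u4 = u3 XOR u1 = 1 XOR 0 = 1
u5 = u1 XOR S = 0 XOR 0 = 0
u6 = T XNOR u2 = 0 XNOR 1 = 0
u9 = P XOR u5 = 0 XOR 0 = 0
u10 = u6 XOR u4 = 0 XOR 1 = 1
u13 = u10 XOR u4 = 1 XOR 1 = 0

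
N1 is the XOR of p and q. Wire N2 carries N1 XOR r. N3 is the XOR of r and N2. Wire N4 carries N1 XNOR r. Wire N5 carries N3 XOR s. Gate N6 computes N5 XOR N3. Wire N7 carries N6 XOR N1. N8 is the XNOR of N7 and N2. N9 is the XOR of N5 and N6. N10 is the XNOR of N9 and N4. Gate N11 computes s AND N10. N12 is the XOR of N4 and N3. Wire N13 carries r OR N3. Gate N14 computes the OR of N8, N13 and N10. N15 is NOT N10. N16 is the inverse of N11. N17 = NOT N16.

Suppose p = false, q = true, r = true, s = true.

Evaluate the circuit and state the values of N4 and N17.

N1 = p XOR q = false XOR true = true
N2 = N1 XOR r = true XOR true = false
N3 = r XOR N2 = true XOR false = true
N4 = N1 XNOR r = true XNOR true = true
N5 = N3 XOR s = true XOR true = false
N6 = N5 XOR N3 = false XOR true = true
N9 = N5 XOR N6 = false XOR true = true
N10 = N9 XNOR N4 = true XNOR true = true
N11 = s AND N10 = true AND true = true
N16 = NOT N11 = NOT true = false
N17 = NOT N16 = NOT false = true

N4 = true, N17 = true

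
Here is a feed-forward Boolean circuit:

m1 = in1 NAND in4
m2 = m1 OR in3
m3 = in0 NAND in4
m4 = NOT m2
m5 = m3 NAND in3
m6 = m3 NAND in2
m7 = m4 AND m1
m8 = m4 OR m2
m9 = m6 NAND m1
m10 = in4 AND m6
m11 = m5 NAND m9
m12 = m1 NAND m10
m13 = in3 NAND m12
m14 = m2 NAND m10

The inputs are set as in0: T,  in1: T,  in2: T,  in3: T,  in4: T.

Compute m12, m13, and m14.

m12 = T, m13 = F, m14 = F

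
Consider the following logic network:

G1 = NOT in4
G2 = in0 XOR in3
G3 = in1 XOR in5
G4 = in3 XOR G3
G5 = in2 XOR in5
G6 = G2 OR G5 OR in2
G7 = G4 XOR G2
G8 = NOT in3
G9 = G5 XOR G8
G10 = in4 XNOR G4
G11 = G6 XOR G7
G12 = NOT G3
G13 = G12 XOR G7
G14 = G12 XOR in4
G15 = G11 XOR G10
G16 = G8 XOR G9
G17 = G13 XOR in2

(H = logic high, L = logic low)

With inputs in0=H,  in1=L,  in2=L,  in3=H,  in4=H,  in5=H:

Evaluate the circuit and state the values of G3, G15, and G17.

G3 = H, G15 = H, G17 = L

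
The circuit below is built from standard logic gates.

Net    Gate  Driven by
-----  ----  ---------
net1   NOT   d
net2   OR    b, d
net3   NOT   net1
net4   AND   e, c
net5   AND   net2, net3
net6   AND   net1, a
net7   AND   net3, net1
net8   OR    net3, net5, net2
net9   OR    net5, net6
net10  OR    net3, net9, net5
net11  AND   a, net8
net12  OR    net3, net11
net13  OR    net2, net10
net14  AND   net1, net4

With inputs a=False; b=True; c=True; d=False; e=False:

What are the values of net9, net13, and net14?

net1 = NOT d = NOT False = True
net2 = b OR d = True OR False = True
net3 = NOT net1 = NOT True = False
net4 = e AND c = False AND True = False
net5 = net2 AND net3 = True AND False = False
net6 = net1 AND a = True AND False = False
net9 = net5 OR net6 = False OR False = False
net10 = net3 OR net9 OR net5 = False OR False OR False = False
net13 = net2 OR net10 = True OR False = True
net14 = net1 AND net4 = True AND False = False

net9 = False, net13 = True, net14 = False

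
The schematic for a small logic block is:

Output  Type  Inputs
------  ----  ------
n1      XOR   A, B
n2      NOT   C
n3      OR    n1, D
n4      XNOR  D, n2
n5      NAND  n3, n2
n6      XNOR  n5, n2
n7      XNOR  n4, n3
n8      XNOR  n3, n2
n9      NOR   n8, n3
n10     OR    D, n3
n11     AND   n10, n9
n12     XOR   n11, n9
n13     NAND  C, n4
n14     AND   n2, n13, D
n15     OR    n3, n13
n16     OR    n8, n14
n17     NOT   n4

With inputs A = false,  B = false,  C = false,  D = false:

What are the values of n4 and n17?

n4 = false; n17 = true

n2 = NOT C = NOT false = true
n4 = D XNOR n2 = false XNOR true = false
n17 = NOT n4 = NOT false = true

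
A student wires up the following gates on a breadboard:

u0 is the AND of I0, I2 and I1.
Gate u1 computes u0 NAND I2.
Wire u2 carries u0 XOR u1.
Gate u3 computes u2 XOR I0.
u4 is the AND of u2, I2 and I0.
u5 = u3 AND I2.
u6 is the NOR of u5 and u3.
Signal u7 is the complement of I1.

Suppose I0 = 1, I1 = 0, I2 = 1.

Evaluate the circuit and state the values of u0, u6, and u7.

u0 = I0 AND I2 AND I1 = 1 AND 1 AND 0 = 0
u1 = u0 NAND I2 = 0 NAND 1 = 1
u2 = u0 XOR u1 = 0 XOR 1 = 1
u3 = u2 XOR I0 = 1 XOR 1 = 0
u5 = u3 AND I2 = 0 AND 1 = 0
u6 = u5 NOR u3 = 0 NOR 0 = 1
u7 = NOT I1 = NOT 0 = 1

u0 = 0, u6 = 1, u7 = 1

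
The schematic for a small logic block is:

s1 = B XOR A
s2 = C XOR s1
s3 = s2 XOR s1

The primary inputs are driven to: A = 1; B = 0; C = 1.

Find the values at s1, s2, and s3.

s1 = B XOR A = 0 XOR 1 = 1
s2 = C XOR s1 = 1 XOR 1 = 0
s3 = s2 XOR s1 = 0 XOR 1 = 1

s1 = 1; s2 = 0; s3 = 1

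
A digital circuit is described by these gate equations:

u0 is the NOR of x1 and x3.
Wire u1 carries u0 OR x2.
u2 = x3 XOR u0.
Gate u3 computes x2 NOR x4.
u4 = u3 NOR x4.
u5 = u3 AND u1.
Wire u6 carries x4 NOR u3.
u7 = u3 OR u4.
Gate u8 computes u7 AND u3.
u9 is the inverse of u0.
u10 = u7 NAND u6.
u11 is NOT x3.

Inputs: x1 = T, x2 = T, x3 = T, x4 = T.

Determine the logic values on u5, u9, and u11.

u0 = x1 NOR x3 = T NOR T = F
u1 = u0 OR x2 = F OR T = T
u3 = x2 NOR x4 = T NOR T = F
u5 = u3 AND u1 = F AND T = F
u9 = NOT u0 = NOT F = T
u11 = NOT x3 = NOT T = F

u5 = F  u9 = T  u11 = F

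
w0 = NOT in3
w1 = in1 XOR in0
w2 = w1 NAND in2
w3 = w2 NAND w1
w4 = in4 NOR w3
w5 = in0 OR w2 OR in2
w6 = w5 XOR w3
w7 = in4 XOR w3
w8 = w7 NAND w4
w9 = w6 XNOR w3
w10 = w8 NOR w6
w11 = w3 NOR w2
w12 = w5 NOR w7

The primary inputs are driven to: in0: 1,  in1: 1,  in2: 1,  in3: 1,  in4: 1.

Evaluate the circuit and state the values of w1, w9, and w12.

w1 = 0, w9 = 0, w12 = 0

w1 = in1 XOR in0 = 1 XOR 1 = 0
w2 = w1 NAND in2 = 0 NAND 1 = 1
w3 = w2 NAND w1 = 1 NAND 0 = 1
w5 = in0 OR w2 OR in2 = 1 OR 1 OR 1 = 1
w6 = w5 XOR w3 = 1 XOR 1 = 0
w7 = in4 XOR w3 = 1 XOR 1 = 0
w9 = w6 XNOR w3 = 0 XNOR 1 = 0
w12 = w5 NOR w7 = 1 NOR 0 = 0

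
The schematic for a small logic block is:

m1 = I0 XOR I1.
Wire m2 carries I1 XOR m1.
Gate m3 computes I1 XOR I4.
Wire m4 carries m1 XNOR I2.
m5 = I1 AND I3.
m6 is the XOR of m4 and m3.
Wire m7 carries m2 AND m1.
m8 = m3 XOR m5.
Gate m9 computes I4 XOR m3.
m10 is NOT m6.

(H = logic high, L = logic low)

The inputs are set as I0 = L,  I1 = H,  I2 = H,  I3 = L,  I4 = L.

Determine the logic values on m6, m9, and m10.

m6 = L, m9 = H, m10 = H

m1 = I0 XOR I1 = L XOR H = H
m3 = I1 XOR I4 = H XOR L = H
m4 = m1 XNOR I2 = H XNOR H = H
m6 = m4 XOR m3 = H XOR H = L
m9 = I4 XOR m3 = L XOR H = H
m10 = NOT m6 = NOT L = H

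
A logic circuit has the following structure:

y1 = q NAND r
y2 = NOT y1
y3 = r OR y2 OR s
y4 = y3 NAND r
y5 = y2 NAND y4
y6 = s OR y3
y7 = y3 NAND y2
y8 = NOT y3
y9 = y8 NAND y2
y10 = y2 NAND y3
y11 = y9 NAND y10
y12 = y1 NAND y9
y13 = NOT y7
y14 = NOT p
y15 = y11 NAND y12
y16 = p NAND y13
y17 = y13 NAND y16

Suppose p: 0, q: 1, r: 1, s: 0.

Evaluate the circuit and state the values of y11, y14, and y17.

y11 = 1; y14 = 1; y17 = 0

y1 = q NAND r = 1 NAND 1 = 0
y2 = NOT y1 = NOT 0 = 1
y3 = r OR y2 OR s = 1 OR 1 OR 0 = 1
y7 = y3 NAND y2 = 1 NAND 1 = 0
y8 = NOT y3 = NOT 1 = 0
y9 = y8 NAND y2 = 0 NAND 1 = 1
y10 = y2 NAND y3 = 1 NAND 1 = 0
y11 = y9 NAND y10 = 1 NAND 0 = 1
y13 = NOT y7 = NOT 0 = 1
y14 = NOT p = NOT 0 = 1
y16 = p NAND y13 = 0 NAND 1 = 1
y17 = y13 NAND y16 = 1 NAND 1 = 0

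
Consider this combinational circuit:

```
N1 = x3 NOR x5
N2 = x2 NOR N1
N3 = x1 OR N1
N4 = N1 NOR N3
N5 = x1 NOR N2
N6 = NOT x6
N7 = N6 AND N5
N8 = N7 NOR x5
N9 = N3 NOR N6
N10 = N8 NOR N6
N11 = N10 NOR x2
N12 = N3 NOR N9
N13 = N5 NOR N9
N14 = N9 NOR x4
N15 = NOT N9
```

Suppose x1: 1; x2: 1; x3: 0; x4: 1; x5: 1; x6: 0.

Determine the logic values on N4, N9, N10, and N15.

N1 = x3 NOR x5 = 0 NOR 1 = 0
N2 = x2 NOR N1 = 1 NOR 0 = 0
N3 = x1 OR N1 = 1 OR 0 = 1
N4 = N1 NOR N3 = 0 NOR 1 = 0
N5 = x1 NOR N2 = 1 NOR 0 = 0
N6 = NOT x6 = NOT 0 = 1
N7 = N6 AND N5 = 1 AND 0 = 0
N8 = N7 NOR x5 = 0 NOR 1 = 0
N9 = N3 NOR N6 = 1 NOR 1 = 0
N10 = N8 NOR N6 = 0 NOR 1 = 0
N15 = NOT N9 = NOT 0 = 1

N4 = 0, N9 = 0, N10 = 0, N15 = 1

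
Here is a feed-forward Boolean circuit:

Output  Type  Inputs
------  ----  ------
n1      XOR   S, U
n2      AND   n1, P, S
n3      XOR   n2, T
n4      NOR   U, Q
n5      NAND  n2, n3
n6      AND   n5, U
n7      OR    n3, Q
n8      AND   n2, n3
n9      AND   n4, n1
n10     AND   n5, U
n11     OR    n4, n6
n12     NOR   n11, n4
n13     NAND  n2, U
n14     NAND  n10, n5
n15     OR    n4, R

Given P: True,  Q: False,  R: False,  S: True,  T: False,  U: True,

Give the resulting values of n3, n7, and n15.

n1 = S XOR U = True XOR True = False
n2 = n1 AND P AND S = False AND True AND True = False
n3 = n2 XOR T = False XOR False = False
n4 = U NOR Q = True NOR False = False
n7 = n3 OR Q = False OR False = False
n15 = n4 OR R = False OR False = False

n3 = False, n7 = False, n15 = False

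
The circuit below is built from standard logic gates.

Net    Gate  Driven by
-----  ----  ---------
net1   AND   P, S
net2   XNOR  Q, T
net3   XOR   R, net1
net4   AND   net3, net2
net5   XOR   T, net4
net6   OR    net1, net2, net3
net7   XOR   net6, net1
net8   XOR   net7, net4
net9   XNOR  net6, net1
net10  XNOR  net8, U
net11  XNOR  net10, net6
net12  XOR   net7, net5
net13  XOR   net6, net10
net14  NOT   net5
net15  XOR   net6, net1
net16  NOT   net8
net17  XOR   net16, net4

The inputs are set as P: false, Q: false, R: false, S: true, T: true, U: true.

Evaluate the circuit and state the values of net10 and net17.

net10 = false, net17 = true

net1 = P AND S = false AND true = false
net2 = Q XNOR T = false XNOR true = false
net3 = R XOR net1 = false XOR false = false
net4 = net3 AND net2 = false AND false = false
net6 = net1 OR net2 OR net3 = false OR false OR false = false
net7 = net6 XOR net1 = false XOR false = false
net8 = net7 XOR net4 = false XOR false = false
net10 = net8 XNOR U = false XNOR true = false
net16 = NOT net8 = NOT false = true
net17 = net16 XOR net4 = true XOR false = true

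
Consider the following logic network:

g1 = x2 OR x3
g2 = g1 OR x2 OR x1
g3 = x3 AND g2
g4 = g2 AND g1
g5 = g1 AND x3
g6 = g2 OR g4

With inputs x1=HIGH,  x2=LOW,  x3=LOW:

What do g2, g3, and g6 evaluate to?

g2 = HIGH; g3 = LOW; g6 = HIGH

g1 = x2 OR x3 = LOW OR LOW = LOW
g2 = g1 OR x2 OR x1 = LOW OR LOW OR HIGH = HIGH
g3 = x3 AND g2 = LOW AND HIGH = LOW
g4 = g2 AND g1 = HIGH AND LOW = LOW
g6 = g2 OR g4 = HIGH OR LOW = HIGH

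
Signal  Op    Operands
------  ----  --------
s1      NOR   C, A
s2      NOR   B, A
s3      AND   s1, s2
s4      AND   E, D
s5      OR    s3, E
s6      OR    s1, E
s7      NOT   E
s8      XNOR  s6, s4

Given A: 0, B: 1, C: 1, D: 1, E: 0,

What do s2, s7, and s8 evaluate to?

s1 = C NOR A = 1 NOR 0 = 0
s2 = B NOR A = 1 NOR 0 = 0
s4 = E AND D = 0 AND 1 = 0
s6 = s1 OR E = 0 OR 0 = 0
s7 = NOT E = NOT 0 = 1
s8 = s6 XNOR s4 = 0 XNOR 0 = 1

s2 = 0; s7 = 1; s8 = 1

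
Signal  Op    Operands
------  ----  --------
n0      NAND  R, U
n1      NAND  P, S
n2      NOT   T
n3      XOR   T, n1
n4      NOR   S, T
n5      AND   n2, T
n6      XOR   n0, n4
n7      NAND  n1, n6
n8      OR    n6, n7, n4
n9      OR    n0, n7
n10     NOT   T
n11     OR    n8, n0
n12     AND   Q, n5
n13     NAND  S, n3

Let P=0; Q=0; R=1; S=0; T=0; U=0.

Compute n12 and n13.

n12 = 0; n13 = 1

n1 = P NAND S = 0 NAND 0 = 1
n2 = NOT T = NOT 0 = 1
n3 = T XOR n1 = 0 XOR 1 = 1
n5 = n2 AND T = 1 AND 0 = 0
n12 = Q AND n5 = 0 AND 0 = 0
n13 = S NAND n3 = 0 NAND 1 = 1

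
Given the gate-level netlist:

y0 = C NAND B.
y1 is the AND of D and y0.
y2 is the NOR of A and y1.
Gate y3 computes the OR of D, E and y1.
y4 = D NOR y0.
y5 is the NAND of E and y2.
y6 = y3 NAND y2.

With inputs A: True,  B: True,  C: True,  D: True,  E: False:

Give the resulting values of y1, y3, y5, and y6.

y0 = C NAND B = True NAND True = False
y1 = D AND y0 = True AND False = False
y2 = A NOR y1 = True NOR False = False
y3 = D OR E OR y1 = True OR False OR False = True
y5 = E NAND y2 = False NAND False = True
y6 = y3 NAND y2 = True NAND False = True

y1 = False  y3 = True  y5 = True  y6 = True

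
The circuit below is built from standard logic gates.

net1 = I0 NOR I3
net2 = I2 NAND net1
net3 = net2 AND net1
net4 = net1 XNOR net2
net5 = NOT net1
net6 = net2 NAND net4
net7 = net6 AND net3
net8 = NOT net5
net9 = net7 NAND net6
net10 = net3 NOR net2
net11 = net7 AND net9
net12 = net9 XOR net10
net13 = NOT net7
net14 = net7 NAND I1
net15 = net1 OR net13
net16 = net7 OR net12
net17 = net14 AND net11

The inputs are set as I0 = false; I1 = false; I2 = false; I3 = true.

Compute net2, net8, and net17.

net2 = true, net8 = false, net17 = false

net1 = I0 NOR I3 = false NOR true = false
net2 = I2 NAND net1 = false NAND false = true
net3 = net2 AND net1 = true AND false = false
net4 = net1 XNOR net2 = false XNOR true = false
net5 = NOT net1 = NOT false = true
net6 = net2 NAND net4 = true NAND false = true
net7 = net6 AND net3 = true AND false = false
net8 = NOT net5 = NOT true = false
net9 = net7 NAND net6 = false NAND true = true
net11 = net7 AND net9 = false AND true = false
net14 = net7 NAND I1 = false NAND false = true
net17 = net14 AND net11 = true AND false = false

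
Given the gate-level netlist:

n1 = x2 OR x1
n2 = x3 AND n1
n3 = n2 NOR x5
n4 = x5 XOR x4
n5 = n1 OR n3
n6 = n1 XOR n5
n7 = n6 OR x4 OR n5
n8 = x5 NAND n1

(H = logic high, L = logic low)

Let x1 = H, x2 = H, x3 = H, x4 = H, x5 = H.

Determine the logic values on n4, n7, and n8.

n4 = L; n7 = H; n8 = L

n1 = x2 OR x1 = H OR H = H
n2 = x3 AND n1 = H AND H = H
n3 = n2 NOR x5 = H NOR H = L
n4 = x5 XOR x4 = H XOR H = L
n5 = n1 OR n3 = H OR L = H
n6 = n1 XOR n5 = H XOR H = L
n7 = n6 OR x4 OR n5 = L OR H OR H = H
n8 = x5 NAND n1 = H NAND H = L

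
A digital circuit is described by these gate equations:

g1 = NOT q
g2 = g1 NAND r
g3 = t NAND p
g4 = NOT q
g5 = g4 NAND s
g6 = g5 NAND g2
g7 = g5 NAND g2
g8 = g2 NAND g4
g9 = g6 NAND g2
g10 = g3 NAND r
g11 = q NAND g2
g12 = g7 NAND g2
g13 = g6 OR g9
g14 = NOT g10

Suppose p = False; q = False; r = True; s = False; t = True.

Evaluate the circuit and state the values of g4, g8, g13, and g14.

g4 = True, g8 = True, g13 = True, g14 = True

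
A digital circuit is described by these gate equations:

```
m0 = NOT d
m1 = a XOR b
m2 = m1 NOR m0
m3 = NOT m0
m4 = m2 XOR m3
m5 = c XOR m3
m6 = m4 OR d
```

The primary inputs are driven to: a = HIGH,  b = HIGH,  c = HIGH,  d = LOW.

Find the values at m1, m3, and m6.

m1 = LOW  m3 = LOW  m6 = LOW

m0 = NOT d = NOT LOW = HIGH
m1 = a XOR b = HIGH XOR HIGH = LOW
m2 = m1 NOR m0 = LOW NOR HIGH = LOW
m3 = NOT m0 = NOT HIGH = LOW
m4 = m2 XOR m3 = LOW XOR LOW = LOW
m6 = m4 OR d = LOW OR LOW = LOW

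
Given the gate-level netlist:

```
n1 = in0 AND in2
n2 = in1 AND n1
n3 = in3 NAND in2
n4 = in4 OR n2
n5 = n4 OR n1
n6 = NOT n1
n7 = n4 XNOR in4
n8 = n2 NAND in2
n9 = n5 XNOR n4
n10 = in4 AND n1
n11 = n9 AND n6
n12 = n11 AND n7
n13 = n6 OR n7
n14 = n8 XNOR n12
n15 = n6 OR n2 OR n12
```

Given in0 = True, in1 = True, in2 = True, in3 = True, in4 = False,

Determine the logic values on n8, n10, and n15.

n1 = in0 AND in2 = True AND True = True
n2 = in1 AND n1 = True AND True = True
n4 = in4 OR n2 = False OR True = True
n5 = n4 OR n1 = True OR True = True
n6 = NOT n1 = NOT True = False
n7 = n4 XNOR in4 = True XNOR False = False
n8 = n2 NAND in2 = True NAND True = False
n9 = n5 XNOR n4 = True XNOR True = True
n10 = in4 AND n1 = False AND True = False
n11 = n9 AND n6 = True AND False = False
n12 = n11 AND n7 = False AND False = False
n15 = n6 OR n2 OR n12 = False OR True OR False = True

n8 = False, n10 = False, n15 = True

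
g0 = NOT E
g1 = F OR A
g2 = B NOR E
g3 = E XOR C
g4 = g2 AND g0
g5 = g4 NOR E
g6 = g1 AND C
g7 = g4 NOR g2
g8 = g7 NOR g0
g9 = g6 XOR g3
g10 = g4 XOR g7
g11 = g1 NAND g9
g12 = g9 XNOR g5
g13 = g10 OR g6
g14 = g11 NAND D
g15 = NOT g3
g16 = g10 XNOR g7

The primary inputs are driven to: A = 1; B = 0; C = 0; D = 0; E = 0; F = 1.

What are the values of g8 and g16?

g8 = 0, g16 = 0

g0 = NOT E = NOT 0 = 1
g2 = B NOR E = 0 NOR 0 = 1
g4 = g2 AND g0 = 1 AND 1 = 1
g7 = g4 NOR g2 = 1 NOR 1 = 0
g8 = g7 NOR g0 = 0 NOR 1 = 0
g10 = g4 XOR g7 = 1 XOR 0 = 1
g16 = g10 XNOR g7 = 1 XNOR 0 = 0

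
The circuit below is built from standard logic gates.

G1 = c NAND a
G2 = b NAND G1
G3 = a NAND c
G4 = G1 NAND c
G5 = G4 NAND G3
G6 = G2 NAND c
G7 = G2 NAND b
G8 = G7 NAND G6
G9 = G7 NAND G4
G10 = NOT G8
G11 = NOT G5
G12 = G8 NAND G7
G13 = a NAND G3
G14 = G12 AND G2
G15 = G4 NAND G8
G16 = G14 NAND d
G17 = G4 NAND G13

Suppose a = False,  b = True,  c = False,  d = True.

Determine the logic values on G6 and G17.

G1 = c NAND a = False NAND False = True
G2 = b NAND G1 = True NAND True = False
G3 = a NAND c = False NAND False = True
G4 = G1 NAND c = True NAND False = True
G6 = G2 NAND c = False NAND False = True
G13 = a NAND G3 = False NAND True = True
G17 = G4 NAND G13 = True NAND True = False

G6 = True, G17 = False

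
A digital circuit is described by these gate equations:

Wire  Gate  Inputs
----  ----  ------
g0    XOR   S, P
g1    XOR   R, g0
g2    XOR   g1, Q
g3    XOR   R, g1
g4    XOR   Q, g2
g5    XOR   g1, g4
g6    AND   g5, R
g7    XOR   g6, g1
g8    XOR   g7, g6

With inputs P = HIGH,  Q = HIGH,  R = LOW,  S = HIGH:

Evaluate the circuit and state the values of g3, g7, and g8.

g3 = LOW, g7 = LOW, g8 = LOW

g0 = S XOR P = HIGH XOR HIGH = LOW
g1 = R XOR g0 = LOW XOR LOW = LOW
g2 = g1 XOR Q = LOW XOR HIGH = HIGH
g3 = R XOR g1 = LOW XOR LOW = LOW
g4 = Q XOR g2 = HIGH XOR HIGH = LOW
g5 = g1 XOR g4 = LOW XOR LOW = LOW
g6 = g5 AND R = LOW AND LOW = LOW
g7 = g6 XOR g1 = LOW XOR LOW = LOW
g8 = g7 XOR g6 = LOW XOR LOW = LOW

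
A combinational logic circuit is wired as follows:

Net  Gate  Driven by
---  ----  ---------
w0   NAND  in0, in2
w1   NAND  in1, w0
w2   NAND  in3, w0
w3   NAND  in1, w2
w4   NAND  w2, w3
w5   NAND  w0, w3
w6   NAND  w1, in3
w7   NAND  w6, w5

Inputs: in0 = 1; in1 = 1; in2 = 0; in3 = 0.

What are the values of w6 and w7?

w6 = 1, w7 = 0

w0 = in0 NAND in2 = 1 NAND 0 = 1
w1 = in1 NAND w0 = 1 NAND 1 = 0
w2 = in3 NAND w0 = 0 NAND 1 = 1
w3 = in1 NAND w2 = 1 NAND 1 = 0
w5 = w0 NAND w3 = 1 NAND 0 = 1
w6 = w1 NAND in3 = 0 NAND 0 = 1
w7 = w6 NAND w5 = 1 NAND 1 = 0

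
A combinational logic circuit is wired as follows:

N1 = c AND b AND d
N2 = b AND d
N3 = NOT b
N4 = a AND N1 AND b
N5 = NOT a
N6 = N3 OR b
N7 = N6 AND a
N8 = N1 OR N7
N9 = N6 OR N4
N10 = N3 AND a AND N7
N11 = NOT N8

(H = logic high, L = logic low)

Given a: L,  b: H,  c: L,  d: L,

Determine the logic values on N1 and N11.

N1 = L  N11 = H

N1 = c AND b AND d = L AND H AND L = L
N3 = NOT b = NOT H = L
N6 = N3 OR b = L OR H = H
N7 = N6 AND a = H AND L = L
N8 = N1 OR N7 = L OR L = L
N11 = NOT N8 = NOT L = H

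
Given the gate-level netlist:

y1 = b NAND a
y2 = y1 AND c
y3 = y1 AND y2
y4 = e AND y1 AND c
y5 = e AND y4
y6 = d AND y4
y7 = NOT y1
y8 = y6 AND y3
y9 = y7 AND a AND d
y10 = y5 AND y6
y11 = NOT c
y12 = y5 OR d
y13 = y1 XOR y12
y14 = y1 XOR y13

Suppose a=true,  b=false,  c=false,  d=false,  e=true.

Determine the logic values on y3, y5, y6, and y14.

y3 = false  y5 = false  y6 = false  y14 = false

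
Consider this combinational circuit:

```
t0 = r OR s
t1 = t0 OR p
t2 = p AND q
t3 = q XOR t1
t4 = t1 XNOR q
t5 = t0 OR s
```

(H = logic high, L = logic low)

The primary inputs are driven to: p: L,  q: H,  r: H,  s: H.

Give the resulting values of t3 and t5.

t0 = r OR s = H OR H = H
t1 = t0 OR p = H OR L = H
t3 = q XOR t1 = H XOR H = L
t5 = t0 OR s = H OR H = H

t3 = L; t5 = H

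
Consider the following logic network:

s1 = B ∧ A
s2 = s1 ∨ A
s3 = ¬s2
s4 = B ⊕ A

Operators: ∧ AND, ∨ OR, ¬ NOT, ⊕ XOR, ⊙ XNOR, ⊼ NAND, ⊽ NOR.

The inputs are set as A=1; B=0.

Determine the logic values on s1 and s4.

s1 = 0, s4 = 1

s1 = B AND A = 0 AND 1 = 0
s4 = B XOR A = 0 XOR 1 = 1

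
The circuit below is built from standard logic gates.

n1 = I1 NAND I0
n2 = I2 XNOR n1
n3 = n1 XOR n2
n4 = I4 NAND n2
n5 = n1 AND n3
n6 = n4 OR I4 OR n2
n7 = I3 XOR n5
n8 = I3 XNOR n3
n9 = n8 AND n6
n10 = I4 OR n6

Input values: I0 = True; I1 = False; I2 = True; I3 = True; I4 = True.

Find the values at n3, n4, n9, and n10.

n3 = False, n4 = False, n9 = False, n10 = True

n1 = I1 NAND I0 = False NAND True = True
n2 = I2 XNOR n1 = True XNOR True = True
n3 = n1 XOR n2 = True XOR True = False
n4 = I4 NAND n2 = True NAND True = False
n6 = n4 OR I4 OR n2 = False OR True OR True = True
n8 = I3 XNOR n3 = True XNOR False = False
n9 = n8 AND n6 = False AND True = False
n10 = I4 OR n6 = True OR True = True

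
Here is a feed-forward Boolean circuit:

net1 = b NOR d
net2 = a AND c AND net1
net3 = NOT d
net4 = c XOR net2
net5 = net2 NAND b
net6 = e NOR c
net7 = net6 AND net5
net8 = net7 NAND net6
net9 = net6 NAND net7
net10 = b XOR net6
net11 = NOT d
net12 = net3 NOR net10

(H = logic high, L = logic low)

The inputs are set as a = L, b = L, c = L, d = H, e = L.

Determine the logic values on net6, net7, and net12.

net6 = H, net7 = H, net12 = L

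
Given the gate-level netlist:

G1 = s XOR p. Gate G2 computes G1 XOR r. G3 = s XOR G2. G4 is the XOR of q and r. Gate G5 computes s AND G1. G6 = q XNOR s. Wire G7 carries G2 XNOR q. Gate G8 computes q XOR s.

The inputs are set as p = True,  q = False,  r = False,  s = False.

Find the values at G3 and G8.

G1 = s XOR p = False XOR True = True
G2 = G1 XOR r = True XOR False = True
G3 = s XOR G2 = False XOR True = True
G8 = q XOR s = False XOR False = False

G3 = True  G8 = False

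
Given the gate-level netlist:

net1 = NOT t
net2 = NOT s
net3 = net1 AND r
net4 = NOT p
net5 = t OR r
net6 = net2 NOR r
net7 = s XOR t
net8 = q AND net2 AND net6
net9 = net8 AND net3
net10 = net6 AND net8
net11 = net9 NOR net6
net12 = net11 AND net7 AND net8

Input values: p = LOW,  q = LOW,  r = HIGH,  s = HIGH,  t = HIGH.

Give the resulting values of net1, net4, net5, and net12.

net1 = LOW; net4 = HIGH; net5 = HIGH; net12 = LOW

net1 = NOT t = NOT HIGH = LOW
net2 = NOT s = NOT HIGH = LOW
net3 = net1 AND r = LOW AND HIGH = LOW
net4 = NOT p = NOT LOW = HIGH
net5 = t OR r = HIGH OR HIGH = HIGH
net6 = net2 NOR r = LOW NOR HIGH = LOW
net7 = s XOR t = HIGH XOR HIGH = LOW
net8 = q AND net2 AND net6 = LOW AND LOW AND LOW = LOW
net9 = net8 AND net3 = LOW AND LOW = LOW
net11 = net9 NOR net6 = LOW NOR LOW = HIGH
net12 = net11 AND net7 AND net8 = HIGH AND LOW AND LOW = LOW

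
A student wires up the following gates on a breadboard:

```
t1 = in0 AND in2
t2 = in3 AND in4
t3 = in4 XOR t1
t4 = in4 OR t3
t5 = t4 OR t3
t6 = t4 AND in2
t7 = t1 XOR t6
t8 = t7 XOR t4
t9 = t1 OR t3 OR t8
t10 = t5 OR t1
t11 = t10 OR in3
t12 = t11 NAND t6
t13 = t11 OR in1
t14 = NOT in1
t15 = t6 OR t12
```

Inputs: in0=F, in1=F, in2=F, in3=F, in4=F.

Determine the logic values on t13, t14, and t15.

t13 = F  t14 = T  t15 = T

t1 = in0 AND in2 = F AND F = F
t3 = in4 XOR t1 = F XOR F = F
t4 = in4 OR t3 = F OR F = F
t5 = t4 OR t3 = F OR F = F
t6 = t4 AND in2 = F AND F = F
t10 = t5 OR t1 = F OR F = F
t11 = t10 OR in3 = F OR F = F
t12 = t11 NAND t6 = F NAND F = T
t13 = t11 OR in1 = F OR F = F
t14 = NOT in1 = NOT F = T
t15 = t6 OR t12 = F OR T = T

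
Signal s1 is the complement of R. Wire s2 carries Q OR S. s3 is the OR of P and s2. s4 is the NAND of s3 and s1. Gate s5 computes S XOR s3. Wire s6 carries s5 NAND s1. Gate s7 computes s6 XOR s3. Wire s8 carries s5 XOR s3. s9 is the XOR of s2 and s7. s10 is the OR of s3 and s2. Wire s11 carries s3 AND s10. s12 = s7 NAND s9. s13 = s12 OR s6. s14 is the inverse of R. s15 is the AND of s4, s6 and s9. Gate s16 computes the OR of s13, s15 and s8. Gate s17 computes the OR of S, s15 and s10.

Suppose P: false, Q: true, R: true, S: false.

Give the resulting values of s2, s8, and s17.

s2 = true  s8 = false  s17 = true

s1 = NOT R = NOT true = false
s2 = Q OR S = true OR false = true
s3 = P OR s2 = false OR true = true
s4 = s3 NAND s1 = true NAND false = true
s5 = S XOR s3 = false XOR true = true
s6 = s5 NAND s1 = true NAND false = true
s7 = s6 XOR s3 = true XOR true = false
s8 = s5 XOR s3 = true XOR true = false
s9 = s2 XOR s7 = true XOR false = true
s10 = s3 OR s2 = true OR true = true
s15 = s4 AND s6 AND s9 = true AND true AND true = true
s17 = S OR s15 OR s10 = false OR true OR true = true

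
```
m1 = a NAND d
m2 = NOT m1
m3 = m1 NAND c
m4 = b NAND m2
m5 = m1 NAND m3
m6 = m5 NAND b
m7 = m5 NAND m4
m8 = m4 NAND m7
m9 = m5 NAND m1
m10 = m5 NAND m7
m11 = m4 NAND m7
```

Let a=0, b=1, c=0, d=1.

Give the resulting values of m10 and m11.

m1 = a NAND d = 0 NAND 1 = 1
m2 = NOT m1 = NOT 1 = 0
m3 = m1 NAND c = 1 NAND 0 = 1
m4 = b NAND m2 = 1 NAND 0 = 1
m5 = m1 NAND m3 = 1 NAND 1 = 0
m7 = m5 NAND m4 = 0 NAND 1 = 1
m10 = m5 NAND m7 = 0 NAND 1 = 1
m11 = m4 NAND m7 = 1 NAND 1 = 0

m10 = 1, m11 = 0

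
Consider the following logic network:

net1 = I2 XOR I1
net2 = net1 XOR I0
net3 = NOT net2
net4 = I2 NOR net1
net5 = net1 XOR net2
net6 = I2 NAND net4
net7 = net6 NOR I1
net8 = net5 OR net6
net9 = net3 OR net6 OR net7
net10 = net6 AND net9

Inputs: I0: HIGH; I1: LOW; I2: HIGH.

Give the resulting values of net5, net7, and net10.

net1 = I2 XOR I1 = HIGH XOR LOW = HIGH
net2 = net1 XOR I0 = HIGH XOR HIGH = LOW
net3 = NOT net2 = NOT LOW = HIGH
net4 = I2 NOR net1 = HIGH NOR HIGH = LOW
net5 = net1 XOR net2 = HIGH XOR LOW = HIGH
net6 = I2 NAND net4 = HIGH NAND LOW = HIGH
net7 = net6 NOR I1 = HIGH NOR LOW = LOW
net9 = net3 OR net6 OR net7 = HIGH OR HIGH OR LOW = HIGH
net10 = net6 AND net9 = HIGH AND HIGH = HIGH

net5 = HIGH, net7 = LOW, net10 = HIGH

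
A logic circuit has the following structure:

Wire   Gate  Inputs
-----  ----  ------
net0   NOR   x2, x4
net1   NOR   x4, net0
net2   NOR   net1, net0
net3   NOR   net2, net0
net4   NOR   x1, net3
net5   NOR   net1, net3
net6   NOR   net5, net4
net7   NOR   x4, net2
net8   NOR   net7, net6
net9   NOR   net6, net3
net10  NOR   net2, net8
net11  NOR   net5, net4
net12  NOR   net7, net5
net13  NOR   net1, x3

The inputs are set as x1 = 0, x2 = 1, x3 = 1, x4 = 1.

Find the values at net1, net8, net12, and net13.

net1 = 0; net8 = 1; net12 = 0; net13 = 0

net0 = x2 NOR x4 = 1 NOR 1 = 0
net1 = x4 NOR net0 = 1 NOR 0 = 0
net2 = net1 NOR net0 = 0 NOR 0 = 1
net3 = net2 NOR net0 = 1 NOR 0 = 0
net4 = x1 NOR net3 = 0 NOR 0 = 1
net5 = net1 NOR net3 = 0 NOR 0 = 1
net6 = net5 NOR net4 = 1 NOR 1 = 0
net7 = x4 NOR net2 = 1 NOR 1 = 0
net8 = net7 NOR net6 = 0 NOR 0 = 1
net12 = net7 NOR net5 = 0 NOR 1 = 0
net13 = net1 NOR x3 = 0 NOR 1 = 0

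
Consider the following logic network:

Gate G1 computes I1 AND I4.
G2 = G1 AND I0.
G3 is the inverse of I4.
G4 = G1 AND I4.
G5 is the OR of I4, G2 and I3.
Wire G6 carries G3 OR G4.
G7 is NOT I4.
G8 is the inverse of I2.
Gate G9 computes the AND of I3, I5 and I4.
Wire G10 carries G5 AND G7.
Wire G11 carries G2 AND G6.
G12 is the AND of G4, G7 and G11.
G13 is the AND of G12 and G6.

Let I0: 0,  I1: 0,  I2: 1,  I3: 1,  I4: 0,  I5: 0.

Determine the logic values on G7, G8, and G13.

G1 = I1 AND I4 = 0 AND 0 = 0
G2 = G1 AND I0 = 0 AND 0 = 0
G3 = NOT I4 = NOT 0 = 1
G4 = G1 AND I4 = 0 AND 0 = 0
G6 = G3 OR G4 = 1 OR 0 = 1
G7 = NOT I4 = NOT 0 = 1
G8 = NOT I2 = NOT 1 = 0
G11 = G2 AND G6 = 0 AND 1 = 0
G12 = G4 AND G7 AND G11 = 0 AND 1 AND 0 = 0
G13 = G12 AND G6 = 0 AND 1 = 0

G7 = 1; G8 = 0; G13 = 0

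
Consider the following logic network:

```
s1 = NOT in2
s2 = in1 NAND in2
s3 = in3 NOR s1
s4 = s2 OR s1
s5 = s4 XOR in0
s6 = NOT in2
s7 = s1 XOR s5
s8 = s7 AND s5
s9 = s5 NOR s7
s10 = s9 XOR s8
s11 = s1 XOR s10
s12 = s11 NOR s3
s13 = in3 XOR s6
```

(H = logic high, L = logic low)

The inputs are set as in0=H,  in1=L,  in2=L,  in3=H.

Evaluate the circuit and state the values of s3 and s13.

s1 = NOT in2 = NOT L = H
s3 = in3 NOR s1 = H NOR H = L
s6 = NOT in2 = NOT L = H
s13 = in3 XOR s6 = H XOR H = L

s3 = L, s13 = L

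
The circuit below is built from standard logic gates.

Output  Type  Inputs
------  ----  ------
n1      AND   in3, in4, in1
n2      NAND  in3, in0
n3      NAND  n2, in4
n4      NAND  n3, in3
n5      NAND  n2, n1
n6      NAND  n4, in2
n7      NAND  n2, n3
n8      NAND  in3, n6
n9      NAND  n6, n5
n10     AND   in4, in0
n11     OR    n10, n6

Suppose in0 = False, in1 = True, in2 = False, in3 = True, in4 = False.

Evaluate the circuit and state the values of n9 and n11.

n9 = False, n11 = True

n1 = in3 AND in4 AND in1 = True AND False AND True = False
n2 = in3 NAND in0 = True NAND False = True
n3 = n2 NAND in4 = True NAND False = True
n4 = n3 NAND in3 = True NAND True = False
n5 = n2 NAND n1 = True NAND False = True
n6 = n4 NAND in2 = False NAND False = True
n9 = n6 NAND n5 = True NAND True = False
n10 = in4 AND in0 = False AND False = False
n11 = n10 OR n6 = False OR True = True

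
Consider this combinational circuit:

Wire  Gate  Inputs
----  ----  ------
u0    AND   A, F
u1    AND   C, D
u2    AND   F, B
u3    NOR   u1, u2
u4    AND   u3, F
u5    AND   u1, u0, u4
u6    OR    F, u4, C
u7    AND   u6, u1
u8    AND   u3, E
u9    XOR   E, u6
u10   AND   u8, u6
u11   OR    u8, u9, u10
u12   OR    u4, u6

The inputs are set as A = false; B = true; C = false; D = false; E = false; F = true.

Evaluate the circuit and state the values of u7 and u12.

u1 = C AND D = false AND false = false
u2 = F AND B = true AND true = true
u3 = u1 NOR u2 = false NOR true = false
u4 = u3 AND F = false AND true = false
u6 = F OR u4 OR C = true OR false OR false = true
u7 = u6 AND u1 = true AND false = false
u12 = u4 OR u6 = false OR true = true

u7 = false, u12 = true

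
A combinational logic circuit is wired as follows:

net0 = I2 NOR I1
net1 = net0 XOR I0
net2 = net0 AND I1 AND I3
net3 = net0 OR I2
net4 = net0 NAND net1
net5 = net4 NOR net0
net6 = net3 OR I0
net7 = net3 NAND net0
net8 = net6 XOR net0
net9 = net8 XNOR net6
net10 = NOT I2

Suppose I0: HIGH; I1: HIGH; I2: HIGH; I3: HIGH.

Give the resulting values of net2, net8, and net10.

net2 = LOW  net8 = HIGH  net10 = LOW

net0 = I2 NOR I1 = HIGH NOR HIGH = LOW
net2 = net0 AND I1 AND I3 = LOW AND HIGH AND HIGH = LOW
net3 = net0 OR I2 = LOW OR HIGH = HIGH
net6 = net3 OR I0 = HIGH OR HIGH = HIGH
net8 = net6 XOR net0 = HIGH XOR LOW = HIGH
net10 = NOT I2 = NOT HIGH = LOW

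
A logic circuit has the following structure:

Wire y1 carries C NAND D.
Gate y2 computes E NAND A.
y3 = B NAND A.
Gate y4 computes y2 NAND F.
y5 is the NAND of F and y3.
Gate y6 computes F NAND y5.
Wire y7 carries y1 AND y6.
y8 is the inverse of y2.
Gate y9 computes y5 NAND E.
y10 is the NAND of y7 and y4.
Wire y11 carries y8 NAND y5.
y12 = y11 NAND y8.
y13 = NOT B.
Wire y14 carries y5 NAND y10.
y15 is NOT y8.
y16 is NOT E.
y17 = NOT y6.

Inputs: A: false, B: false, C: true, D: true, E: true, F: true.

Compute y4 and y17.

y4 = false  y17 = false

y2 = E NAND A = true NAND false = true
y3 = B NAND A = false NAND false = true
y4 = y2 NAND F = true NAND true = false
y5 = F NAND y3 = true NAND true = false
y6 = F NAND y5 = true NAND false = true
y17 = NOT y6 = NOT true = false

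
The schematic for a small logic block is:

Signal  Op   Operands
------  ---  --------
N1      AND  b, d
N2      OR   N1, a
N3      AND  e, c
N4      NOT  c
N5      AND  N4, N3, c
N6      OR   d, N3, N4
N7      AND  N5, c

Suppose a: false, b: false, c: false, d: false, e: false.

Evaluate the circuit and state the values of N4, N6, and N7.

N3 = e AND c = false AND false = false
N4 = NOT c = NOT false = true
N5 = N4 AND N3 AND c = true AND false AND false = false
N6 = d OR N3 OR N4 = false OR false OR true = true
N7 = N5 AND c = false AND false = false

N4 = true; N6 = true; N7 = false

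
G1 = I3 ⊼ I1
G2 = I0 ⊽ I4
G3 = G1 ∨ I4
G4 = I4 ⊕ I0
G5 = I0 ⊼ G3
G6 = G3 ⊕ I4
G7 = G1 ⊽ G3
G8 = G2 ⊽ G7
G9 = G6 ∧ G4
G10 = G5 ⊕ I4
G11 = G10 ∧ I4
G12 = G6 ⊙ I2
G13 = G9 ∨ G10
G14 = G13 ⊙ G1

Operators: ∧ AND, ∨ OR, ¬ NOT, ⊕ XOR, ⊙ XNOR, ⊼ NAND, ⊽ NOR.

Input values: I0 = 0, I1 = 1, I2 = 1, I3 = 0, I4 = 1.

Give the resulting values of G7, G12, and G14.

G7 = 0, G12 = 0, G14 = 0

G1 = I3 NAND I1 = 0 NAND 1 = 1
G3 = G1 OR I4 = 1 OR 1 = 1
G4 = I4 XOR I0 = 1 XOR 0 = 1
G5 = I0 NAND G3 = 0 NAND 1 = 1
G6 = G3 XOR I4 = 1 XOR 1 = 0
G7 = G1 NOR G3 = 1 NOR 1 = 0
G9 = G6 AND G4 = 0 AND 1 = 0
G10 = G5 XOR I4 = 1 XOR 1 = 0
G12 = G6 XNOR I2 = 0 XNOR 1 = 0
G13 = G9 OR G10 = 0 OR 0 = 0
G14 = G13 XNOR G1 = 0 XNOR 1 = 0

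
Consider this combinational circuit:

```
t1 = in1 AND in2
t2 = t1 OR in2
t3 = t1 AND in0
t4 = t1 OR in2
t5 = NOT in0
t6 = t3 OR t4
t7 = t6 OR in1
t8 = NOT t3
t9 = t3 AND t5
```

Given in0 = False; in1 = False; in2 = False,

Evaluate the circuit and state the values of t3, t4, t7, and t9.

t1 = in1 AND in2 = False AND False = False
t3 = t1 AND in0 = False AND False = False
t4 = t1 OR in2 = False OR False = False
t5 = NOT in0 = NOT False = True
t6 = t3 OR t4 = False OR False = False
t7 = t6 OR in1 = False OR False = False
t9 = t3 AND t5 = False AND True = False

t3 = False, t4 = False, t7 = False, t9 = False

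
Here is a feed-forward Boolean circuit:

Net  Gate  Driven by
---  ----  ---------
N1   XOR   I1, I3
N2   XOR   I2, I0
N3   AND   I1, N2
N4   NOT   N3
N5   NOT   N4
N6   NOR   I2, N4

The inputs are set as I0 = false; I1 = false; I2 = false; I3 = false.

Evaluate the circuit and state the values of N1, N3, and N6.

N1 = I1 XOR I3 = false XOR false = false
N2 = I2 XOR I0 = false XOR false = false
N3 = I1 AND N2 = false AND false = false
N4 = NOT N3 = NOT false = true
N6 = I2 NOR N4 = false NOR true = false

N1 = false, N3 = false, N6 = false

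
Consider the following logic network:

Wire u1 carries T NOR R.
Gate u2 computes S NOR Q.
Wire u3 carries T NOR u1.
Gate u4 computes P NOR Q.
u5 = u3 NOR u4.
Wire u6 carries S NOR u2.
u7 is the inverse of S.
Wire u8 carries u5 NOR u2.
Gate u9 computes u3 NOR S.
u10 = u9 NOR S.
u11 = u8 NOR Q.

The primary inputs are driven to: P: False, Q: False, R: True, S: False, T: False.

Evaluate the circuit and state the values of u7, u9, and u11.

u7 = True, u9 = False, u11 = True

u1 = T NOR R = False NOR True = False
u2 = S NOR Q = False NOR False = True
u3 = T NOR u1 = False NOR False = True
u4 = P NOR Q = False NOR False = True
u5 = u3 NOR u4 = True NOR True = False
u7 = NOT S = NOT False = True
u8 = u5 NOR u2 = False NOR True = False
u9 = u3 NOR S = True NOR False = False
u11 = u8 NOR Q = False NOR False = True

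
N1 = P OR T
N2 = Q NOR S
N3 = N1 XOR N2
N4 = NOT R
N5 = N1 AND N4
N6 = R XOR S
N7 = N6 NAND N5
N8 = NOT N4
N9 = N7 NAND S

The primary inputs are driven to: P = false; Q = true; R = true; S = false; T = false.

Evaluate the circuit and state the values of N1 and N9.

N1 = false  N9 = true

N1 = P OR T = false OR false = false
N4 = NOT R = NOT true = false
N5 = N1 AND N4 = false AND false = false
N6 = R XOR S = true XOR false = true
N7 = N6 NAND N5 = true NAND false = true
N9 = N7 NAND S = true NAND false = true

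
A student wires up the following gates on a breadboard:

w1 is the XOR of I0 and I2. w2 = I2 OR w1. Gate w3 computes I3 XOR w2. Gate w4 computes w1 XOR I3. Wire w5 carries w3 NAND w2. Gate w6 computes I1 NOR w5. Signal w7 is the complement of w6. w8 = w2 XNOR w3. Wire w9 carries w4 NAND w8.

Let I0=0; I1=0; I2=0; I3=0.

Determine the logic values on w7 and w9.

w7 = 1, w9 = 1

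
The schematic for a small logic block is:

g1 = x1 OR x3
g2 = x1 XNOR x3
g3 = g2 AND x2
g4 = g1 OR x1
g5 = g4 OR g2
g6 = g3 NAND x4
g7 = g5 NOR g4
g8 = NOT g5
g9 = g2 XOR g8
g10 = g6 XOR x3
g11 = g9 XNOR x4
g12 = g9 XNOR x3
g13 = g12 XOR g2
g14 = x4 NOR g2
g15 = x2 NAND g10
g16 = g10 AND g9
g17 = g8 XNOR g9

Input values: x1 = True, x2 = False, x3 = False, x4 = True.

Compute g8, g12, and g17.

g8 = False, g12 = True, g17 = True

g1 = x1 OR x3 = True OR False = True
g2 = x1 XNOR x3 = True XNOR False = False
g4 = g1 OR x1 = True OR True = True
g5 = g4 OR g2 = True OR False = True
g8 = NOT g5 = NOT True = False
g9 = g2 XOR g8 = False XOR False = False
g12 = g9 XNOR x3 = False XNOR False = True
g17 = g8 XNOR g9 = False XNOR False = True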